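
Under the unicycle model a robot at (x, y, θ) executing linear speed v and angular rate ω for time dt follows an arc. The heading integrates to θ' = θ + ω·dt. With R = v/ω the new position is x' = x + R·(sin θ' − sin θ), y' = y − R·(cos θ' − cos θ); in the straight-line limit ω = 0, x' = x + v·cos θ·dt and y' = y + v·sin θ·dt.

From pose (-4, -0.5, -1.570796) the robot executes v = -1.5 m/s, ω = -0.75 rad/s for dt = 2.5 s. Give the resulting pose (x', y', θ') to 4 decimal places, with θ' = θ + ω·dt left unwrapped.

θ' = -1.5708 + -0.75·2.5 = -3.4458
R = v/ω = -1.5/-0.75 = 2.0000
x' = -4 + 2.0000·(sin -3.4458 − sin -1.5708) = -1.4009
y' = -0.5 − 2.0000·(cos -3.4458 − cos -1.5708) = 1.4082

(-1.4009, 1.4082, -3.4458)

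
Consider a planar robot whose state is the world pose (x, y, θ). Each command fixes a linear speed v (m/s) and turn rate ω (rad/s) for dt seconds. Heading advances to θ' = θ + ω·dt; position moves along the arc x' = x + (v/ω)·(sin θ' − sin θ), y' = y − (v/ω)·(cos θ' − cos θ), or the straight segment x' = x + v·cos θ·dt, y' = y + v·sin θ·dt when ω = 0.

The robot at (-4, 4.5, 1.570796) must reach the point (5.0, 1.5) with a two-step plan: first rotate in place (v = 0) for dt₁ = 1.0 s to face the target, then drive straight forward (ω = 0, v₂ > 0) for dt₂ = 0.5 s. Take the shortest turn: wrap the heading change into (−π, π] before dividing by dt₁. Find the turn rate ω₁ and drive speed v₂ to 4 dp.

heading to target = atan2(1.5−4.5, 5−-4) = -0.3218
Δθ = wrap(-0.3218 − 1.5708) = -1.8925; ω₁ = Δθ/dt₁ = -1.8925
distance = √((5−-4)² + (1.5−4.5)²) = 9.4868; v₂ = distance/dt₂ = 18.9737

ω₁ = -1.8925, v₂ = 18.9737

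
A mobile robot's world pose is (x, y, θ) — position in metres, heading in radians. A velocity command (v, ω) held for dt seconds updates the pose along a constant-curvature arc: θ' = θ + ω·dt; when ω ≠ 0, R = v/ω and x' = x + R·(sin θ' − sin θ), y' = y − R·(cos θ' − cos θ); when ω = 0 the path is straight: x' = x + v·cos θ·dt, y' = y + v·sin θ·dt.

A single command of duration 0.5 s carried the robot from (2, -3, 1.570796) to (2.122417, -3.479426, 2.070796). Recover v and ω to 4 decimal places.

Δθ = 2.070796 − 1.570796 = 0.500000
ω = Δθ/dt = 0.500000/0.5 = 1.0000
R = −Δy/(cos θ' − cos θ) = -1.0000
v = R·ω = -1.0000·1.0000 = -1.0000

v = -1.0000, ω = 1.0000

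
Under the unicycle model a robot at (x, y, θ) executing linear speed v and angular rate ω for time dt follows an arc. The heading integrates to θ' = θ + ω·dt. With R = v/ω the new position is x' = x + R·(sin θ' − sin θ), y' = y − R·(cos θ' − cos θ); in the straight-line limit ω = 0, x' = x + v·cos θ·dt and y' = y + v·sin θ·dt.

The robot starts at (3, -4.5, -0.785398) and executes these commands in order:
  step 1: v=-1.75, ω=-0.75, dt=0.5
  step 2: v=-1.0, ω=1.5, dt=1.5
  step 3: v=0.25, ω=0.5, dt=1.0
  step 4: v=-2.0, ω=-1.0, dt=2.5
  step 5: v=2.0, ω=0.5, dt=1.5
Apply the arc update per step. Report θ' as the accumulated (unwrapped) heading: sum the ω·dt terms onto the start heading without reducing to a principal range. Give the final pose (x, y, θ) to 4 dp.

(0.3058, -6.2570, -0.1604)

step 1: θ'=-1.1604 (R=2.3333) → pose (2.5103, -3.7810, -1.1604)
step 2: θ'=1.0896 (R=-0.6667) → pose (1.3081, -3.7384, 1.0896)
step 3: θ'=1.5896 (R=0.5000) → pose (1.3648, -3.4976, 1.5896)
step 4: θ'=-0.9104 (R=2.0000) → pose (-2.2144, -4.7621, -0.9104)
step 5: θ'=-0.1604 (R=4.0000) → pose (0.3058, -6.2570, -0.1604)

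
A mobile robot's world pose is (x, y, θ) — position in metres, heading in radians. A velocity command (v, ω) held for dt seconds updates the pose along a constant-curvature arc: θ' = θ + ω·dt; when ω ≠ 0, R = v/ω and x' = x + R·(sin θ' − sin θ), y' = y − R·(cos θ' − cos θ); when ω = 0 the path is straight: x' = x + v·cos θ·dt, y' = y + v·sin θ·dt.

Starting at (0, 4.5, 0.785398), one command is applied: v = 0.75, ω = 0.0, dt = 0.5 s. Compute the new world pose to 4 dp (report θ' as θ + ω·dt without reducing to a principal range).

(0.2652, 4.7652, 0.7854)

θ' = 0.7854 + 0.0·0.5 = 0.7854
ω = 0 → straight: x' = 0 + 0.75·cos(0.7854)·0.5 = 0.2652
y' = 4.5 + 0.75·sin(0.7854)·0.5 = 4.7652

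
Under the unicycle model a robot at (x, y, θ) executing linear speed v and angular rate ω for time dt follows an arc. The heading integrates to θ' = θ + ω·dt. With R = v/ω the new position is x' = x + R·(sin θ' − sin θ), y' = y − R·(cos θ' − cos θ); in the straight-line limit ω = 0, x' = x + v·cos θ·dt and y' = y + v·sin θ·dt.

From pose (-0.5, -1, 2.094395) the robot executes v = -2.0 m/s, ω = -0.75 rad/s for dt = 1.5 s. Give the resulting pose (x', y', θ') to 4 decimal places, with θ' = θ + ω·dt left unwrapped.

(-0.6106, -3.8421, 0.9694)

θ' = 2.0944 + -0.75·1.5 = 0.9694
R = v/ω = -2.0/-0.75 = 2.6667
x' = -0.5 + 2.6667·(sin 0.9694 − sin 2.0944) = -0.6106
y' = -1 − 2.6667·(cos 0.9694 − cos 2.0944) = -3.8421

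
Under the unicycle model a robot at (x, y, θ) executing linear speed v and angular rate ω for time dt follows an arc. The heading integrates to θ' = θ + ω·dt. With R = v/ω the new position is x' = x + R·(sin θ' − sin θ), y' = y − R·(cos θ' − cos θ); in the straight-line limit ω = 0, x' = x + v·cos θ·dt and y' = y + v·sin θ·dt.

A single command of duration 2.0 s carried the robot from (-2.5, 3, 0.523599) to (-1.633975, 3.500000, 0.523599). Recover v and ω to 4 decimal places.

Δθ = 0.523599 − 0.523599 = 0.000000
ω = Δθ/dt = 0.000000/2.0 = 0.0000
ω = 0 → v = (Δx·cos θ + Δy·sin θ)/dt = 0.5000

v = 0.5000, ω = 0.0000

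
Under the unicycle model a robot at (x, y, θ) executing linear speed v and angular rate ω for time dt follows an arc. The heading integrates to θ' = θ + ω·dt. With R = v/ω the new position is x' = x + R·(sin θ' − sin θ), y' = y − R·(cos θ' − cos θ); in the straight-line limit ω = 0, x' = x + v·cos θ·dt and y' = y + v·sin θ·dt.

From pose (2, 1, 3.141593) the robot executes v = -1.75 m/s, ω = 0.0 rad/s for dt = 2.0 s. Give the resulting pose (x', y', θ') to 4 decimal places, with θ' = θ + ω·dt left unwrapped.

(5.5000, 1.0000, 3.1416)

θ' = 3.1416 + 0.0·2.0 = 3.1416
ω = 0 → straight: x' = 2 + -1.75·cos(3.1416)·2.0 = 5.5000
y' = 1 + -1.75·sin(3.1416)·2.0 = 1.0000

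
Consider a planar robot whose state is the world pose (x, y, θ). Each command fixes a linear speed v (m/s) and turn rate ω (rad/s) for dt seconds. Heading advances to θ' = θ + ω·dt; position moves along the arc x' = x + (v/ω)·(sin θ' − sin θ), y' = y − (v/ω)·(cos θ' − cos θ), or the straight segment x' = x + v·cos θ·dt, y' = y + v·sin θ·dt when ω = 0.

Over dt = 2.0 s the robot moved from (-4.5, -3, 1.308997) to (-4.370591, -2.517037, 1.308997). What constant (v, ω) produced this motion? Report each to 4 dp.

v = 0.2500, ω = 0.0000

Δθ = 1.308997 − 1.308997 = 0.000000
ω = Δθ/dt = 0.000000/2.0 = 0.0000
ω = 0 → v = (Δx·cos θ + Δy·sin θ)/dt = 0.2500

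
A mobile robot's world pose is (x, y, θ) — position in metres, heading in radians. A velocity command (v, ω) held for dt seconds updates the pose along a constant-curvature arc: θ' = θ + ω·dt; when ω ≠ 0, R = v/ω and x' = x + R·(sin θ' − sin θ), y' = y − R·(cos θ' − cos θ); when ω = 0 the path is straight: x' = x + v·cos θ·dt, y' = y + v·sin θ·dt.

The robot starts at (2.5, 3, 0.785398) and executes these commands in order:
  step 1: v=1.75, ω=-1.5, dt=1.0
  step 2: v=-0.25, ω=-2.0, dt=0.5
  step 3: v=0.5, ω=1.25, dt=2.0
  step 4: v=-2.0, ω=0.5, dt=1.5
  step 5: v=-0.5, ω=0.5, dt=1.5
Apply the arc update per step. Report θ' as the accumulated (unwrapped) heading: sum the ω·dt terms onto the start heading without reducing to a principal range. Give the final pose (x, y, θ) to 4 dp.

(3.8014, -0.5491, 2.2854)

step 1: θ'=-0.7146 (R=-1.1667) → pose (4.0895, 3.0563, -0.7146)
step 2: θ'=-1.7146 (R=0.1250) → pose (4.0477, 3.1686, -1.7146)
step 3: θ'=0.7854 (R=0.4000) → pose (4.7264, 2.8285, 0.7854)
step 4: θ'=1.5354 (R=-4.0000) → pose (3.5573, 0.1416, 1.5354)
step 5: θ'=2.2854 (R=-1.0000) → pose (3.8014, -0.5491, 2.2854)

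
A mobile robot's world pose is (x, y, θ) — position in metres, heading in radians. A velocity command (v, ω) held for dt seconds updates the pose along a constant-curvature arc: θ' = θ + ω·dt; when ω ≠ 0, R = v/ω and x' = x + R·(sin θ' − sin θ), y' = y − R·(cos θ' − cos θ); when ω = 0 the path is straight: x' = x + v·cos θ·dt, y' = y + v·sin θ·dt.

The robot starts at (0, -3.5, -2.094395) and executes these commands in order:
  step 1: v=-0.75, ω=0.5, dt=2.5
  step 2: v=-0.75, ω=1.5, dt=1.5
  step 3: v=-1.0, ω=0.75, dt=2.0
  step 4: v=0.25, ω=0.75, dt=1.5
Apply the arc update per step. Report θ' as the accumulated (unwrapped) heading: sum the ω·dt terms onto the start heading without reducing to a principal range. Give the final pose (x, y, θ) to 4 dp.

step 1: θ'=-0.8444 (R=-1.5000) → pose (-0.1777, -1.7537, -0.8444)
step 2: θ'=1.4056 (R=-0.5000) → pose (-1.0447, -2.0036, 1.4056)
step 3: θ'=2.9056 (R=-1.3333) → pose (-0.0412, -3.5192, 2.9056)
step 4: θ'=4.0306 (R=0.3333) → pose (-0.3780, -3.6333, 4.0306)

(-0.3780, -3.6333, 4.0306)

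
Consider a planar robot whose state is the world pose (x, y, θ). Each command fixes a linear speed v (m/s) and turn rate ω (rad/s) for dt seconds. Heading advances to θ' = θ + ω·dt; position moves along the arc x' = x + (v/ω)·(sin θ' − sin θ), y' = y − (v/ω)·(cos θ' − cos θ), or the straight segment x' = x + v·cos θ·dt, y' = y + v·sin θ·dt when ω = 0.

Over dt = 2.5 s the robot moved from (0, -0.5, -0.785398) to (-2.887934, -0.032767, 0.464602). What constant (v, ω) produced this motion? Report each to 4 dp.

v = -1.2500, ω = 0.5000

Δθ = 0.464602 − -0.785398 = 1.250000
ω = Δθ/dt = 1.250000/2.5 = 0.5000
R = Δx/(sin θ' − sin θ) = -2.5000
v = R·ω = -2.5000·0.5000 = -1.2500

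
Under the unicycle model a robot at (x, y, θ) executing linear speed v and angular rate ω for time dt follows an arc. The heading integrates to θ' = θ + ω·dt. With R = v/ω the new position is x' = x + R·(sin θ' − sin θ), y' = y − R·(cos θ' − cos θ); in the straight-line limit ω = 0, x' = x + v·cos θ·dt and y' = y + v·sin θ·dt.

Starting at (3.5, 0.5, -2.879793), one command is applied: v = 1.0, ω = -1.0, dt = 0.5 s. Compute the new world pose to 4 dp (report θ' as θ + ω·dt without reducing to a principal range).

(3.0052, 0.4942, -3.3798)

θ' = -2.8798 + -1.0·0.5 = -3.3798
R = v/ω = 1.0/-1.0 = -1.0000
x' = 3.5 + -1.0000·(sin -3.3798 − sin -2.8798) = 3.0052
y' = 0.5 − -1.0000·(cos -3.3798 − cos -2.8798) = 0.4942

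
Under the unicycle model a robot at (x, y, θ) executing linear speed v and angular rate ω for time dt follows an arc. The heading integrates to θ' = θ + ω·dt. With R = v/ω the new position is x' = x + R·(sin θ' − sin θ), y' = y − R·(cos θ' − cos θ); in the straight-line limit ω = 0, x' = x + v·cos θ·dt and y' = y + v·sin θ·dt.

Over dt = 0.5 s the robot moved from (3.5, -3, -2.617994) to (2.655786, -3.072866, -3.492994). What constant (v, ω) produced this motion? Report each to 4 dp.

Δθ = -3.492994 − -2.617994 = -0.875000
ω = Δθ/dt = -0.875000/0.5 = -1.7500
R = Δx/(sin θ' − sin θ) = -1.0000
v = R·ω = -1.0000·-1.7500 = 1.7500

v = 1.7500, ω = -1.7500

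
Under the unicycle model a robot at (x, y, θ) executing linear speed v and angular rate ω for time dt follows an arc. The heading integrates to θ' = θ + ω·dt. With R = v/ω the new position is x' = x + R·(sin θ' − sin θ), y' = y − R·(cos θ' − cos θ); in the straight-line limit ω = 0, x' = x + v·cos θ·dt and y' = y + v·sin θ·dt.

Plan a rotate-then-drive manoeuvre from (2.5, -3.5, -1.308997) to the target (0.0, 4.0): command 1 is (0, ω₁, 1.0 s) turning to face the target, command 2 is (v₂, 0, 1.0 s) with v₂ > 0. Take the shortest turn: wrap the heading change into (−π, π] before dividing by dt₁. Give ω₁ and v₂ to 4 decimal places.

ω₁ = -3.0816, v₂ = 7.9057

heading to target = atan2(4−-3.5, 0−2.5) = 1.8925
Δθ = wrap(1.8925 − -1.3090) = -3.0816; ω₁ = Δθ/dt₁ = -3.0816
distance = √((0−2.5)² + (4−-3.5)²) = 7.9057; v₂ = distance/dt₂ = 7.9057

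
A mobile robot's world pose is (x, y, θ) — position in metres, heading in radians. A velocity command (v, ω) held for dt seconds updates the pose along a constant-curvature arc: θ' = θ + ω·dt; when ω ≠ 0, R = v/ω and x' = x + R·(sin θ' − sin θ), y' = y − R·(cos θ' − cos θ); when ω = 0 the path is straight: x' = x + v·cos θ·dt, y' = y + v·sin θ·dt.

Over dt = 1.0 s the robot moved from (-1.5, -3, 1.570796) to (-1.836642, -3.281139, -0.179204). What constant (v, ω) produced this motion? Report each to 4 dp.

v = -0.5000, ω = -1.7500

Δθ = -0.179204 − 1.570796 = -1.750000
ω = Δθ/dt = -1.750000/1.0 = -1.7500
R = Δx/(sin θ' − sin θ) = 0.2857
v = R·ω = 0.2857·-1.7500 = -0.5000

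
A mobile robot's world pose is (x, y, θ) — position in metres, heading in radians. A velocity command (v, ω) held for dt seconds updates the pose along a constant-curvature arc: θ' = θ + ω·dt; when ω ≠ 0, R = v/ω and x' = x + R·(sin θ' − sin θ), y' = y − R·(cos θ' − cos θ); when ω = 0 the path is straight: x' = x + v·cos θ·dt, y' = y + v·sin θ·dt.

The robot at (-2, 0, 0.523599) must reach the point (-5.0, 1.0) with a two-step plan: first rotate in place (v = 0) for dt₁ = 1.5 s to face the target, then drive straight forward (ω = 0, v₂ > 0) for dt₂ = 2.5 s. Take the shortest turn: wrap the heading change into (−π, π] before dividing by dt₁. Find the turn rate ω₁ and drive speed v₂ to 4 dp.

ω₁ = 1.5308, v₂ = 1.2649

heading to target = atan2(1−0, -5−-2) = 2.8198
Δθ = wrap(2.8198 − 0.5236) = 2.2962; ω₁ = Δθ/dt₁ = 1.5308
distance = √((-5−-2)² + (1−0)²) = 3.1623; v₂ = distance/dt₂ = 1.2649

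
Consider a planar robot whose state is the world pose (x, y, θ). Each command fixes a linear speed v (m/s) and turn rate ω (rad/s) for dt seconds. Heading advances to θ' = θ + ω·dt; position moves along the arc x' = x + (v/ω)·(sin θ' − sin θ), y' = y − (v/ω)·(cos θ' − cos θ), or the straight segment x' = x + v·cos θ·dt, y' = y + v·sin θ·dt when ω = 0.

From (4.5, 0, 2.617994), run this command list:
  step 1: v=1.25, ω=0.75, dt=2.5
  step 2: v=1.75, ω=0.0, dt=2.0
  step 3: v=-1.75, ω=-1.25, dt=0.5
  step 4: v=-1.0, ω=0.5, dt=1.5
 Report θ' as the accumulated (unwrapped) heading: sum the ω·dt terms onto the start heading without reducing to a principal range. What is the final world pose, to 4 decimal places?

(2.3775, -2.4482, 4.6180)

step 1: θ'=4.4930 (R=1.6667) → pose (2.0400, -1.0806, 4.4930)
step 2: θ'=4.4930 (straight) → pose (1.2782, -4.4967, 4.4930)
step 3: θ'=3.8680 (R=1.4000) → pose (1.7148, -3.7548, 3.8680)
step 4: θ'=4.6180 (R=-2.0000) → pose (2.3775, -2.4482, 4.6180)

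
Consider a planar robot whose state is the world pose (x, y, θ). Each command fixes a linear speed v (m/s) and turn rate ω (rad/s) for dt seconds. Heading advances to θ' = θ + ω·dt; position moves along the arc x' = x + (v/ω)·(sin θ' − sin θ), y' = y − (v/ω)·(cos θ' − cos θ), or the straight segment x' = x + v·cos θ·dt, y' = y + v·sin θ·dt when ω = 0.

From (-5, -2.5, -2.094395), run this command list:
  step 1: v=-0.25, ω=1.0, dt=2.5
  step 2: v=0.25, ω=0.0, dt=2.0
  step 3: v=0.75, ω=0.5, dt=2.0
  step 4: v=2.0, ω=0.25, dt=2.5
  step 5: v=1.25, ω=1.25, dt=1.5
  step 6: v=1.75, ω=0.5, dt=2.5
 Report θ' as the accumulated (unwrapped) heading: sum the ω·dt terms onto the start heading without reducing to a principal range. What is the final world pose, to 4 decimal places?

step 1: θ'=0.4056 (R=-0.2500) → pose (-5.3152, -2.1453, 0.4056)
step 2: θ'=0.4056 (straight) → pose (-4.8557, -1.9480, 0.4056)
step 3: θ'=1.4056 (R=1.5000) → pose (-3.9680, -0.8164, 1.4056)
step 4: θ'=2.0306 (R=8.0000) → pose (-4.6900, 4.0494, 2.0306)
step 5: θ'=3.9056 (R=1.0000) → pose (-6.2780, 4.3277, 3.9056)
step 6: θ'=5.1556 (R=3.5000) → pose (-7.0184, 0.2995, 5.1556)

(-7.0184, 0.2995, 5.1556)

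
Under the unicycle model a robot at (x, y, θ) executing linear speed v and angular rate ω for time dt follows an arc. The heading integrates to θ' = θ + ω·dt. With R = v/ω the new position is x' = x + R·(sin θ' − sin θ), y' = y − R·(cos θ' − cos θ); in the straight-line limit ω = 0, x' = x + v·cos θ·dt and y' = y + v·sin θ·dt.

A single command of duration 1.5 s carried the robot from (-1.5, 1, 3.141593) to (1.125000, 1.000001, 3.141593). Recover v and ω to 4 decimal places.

Δθ = 3.141593 − 3.141593 = 0.000000
ω = Δθ/dt = 0.000000/1.5 = 0.0000
ω = 0 → v = (Δx·cos θ + Δy·sin θ)/dt = -1.7500

v = -1.7500, ω = 0.0000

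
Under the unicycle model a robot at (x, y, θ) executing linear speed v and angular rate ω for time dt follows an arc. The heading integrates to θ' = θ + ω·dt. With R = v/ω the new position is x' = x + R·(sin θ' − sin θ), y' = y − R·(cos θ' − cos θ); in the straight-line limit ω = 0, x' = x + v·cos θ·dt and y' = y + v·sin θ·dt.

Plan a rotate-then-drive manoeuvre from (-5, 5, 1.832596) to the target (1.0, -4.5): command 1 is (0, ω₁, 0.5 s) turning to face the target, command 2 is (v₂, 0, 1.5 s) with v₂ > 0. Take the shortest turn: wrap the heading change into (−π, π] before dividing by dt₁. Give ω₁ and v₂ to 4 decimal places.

ω₁ = -5.6802, v₂ = 7.4907

heading to target = atan2(-4.5−5, 1−-5) = -1.0075
Δθ = wrap(-1.0075 − 1.8326) = -2.8401; ω₁ = Δθ/dt₁ = -5.6802
distance = √((1−-5)² + (-4.5−5)²) = 11.2361; v₂ = distance/dt₂ = 7.4907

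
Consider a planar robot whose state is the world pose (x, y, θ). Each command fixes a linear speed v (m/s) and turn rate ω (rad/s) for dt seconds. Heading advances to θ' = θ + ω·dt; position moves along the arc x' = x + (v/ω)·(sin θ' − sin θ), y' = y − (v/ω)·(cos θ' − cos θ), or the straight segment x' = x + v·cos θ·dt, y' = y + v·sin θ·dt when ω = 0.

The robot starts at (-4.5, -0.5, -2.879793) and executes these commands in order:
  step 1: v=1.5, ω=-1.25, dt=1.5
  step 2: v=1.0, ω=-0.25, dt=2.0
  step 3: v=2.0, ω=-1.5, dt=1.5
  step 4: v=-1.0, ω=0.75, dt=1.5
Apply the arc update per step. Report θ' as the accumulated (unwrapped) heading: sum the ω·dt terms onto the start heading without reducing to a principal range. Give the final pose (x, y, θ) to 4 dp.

step 1: θ'=-4.7548 (R=-1.2000) → pose (-6.0095, 0.7100, -4.7548)
step 2: θ'=-5.2548 (R=-4.0000) → pose (-5.4390, 2.6052, -5.2548)
step 3: θ'=-7.5048 (R=-1.3333) → pose (-3.0442, 2.3731, -7.5048)
step 4: θ'=-6.3798 (R=-1.3333) → pose (-4.1684, 3.2441, -6.3798)

(-4.1684, 3.2441, -6.3798)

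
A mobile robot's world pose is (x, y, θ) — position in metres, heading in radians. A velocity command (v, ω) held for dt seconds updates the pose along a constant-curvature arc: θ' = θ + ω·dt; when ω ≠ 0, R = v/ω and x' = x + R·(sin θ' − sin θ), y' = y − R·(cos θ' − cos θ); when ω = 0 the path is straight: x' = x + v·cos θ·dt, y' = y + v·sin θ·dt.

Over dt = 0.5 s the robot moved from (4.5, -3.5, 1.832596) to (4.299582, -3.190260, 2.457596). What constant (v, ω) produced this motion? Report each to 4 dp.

Δθ = 2.457596 − 1.832596 = 0.625000
ω = Δθ/dt = 0.625000/0.5 = 1.2500
R = −Δy/(cos θ' − cos θ) = 0.6000
v = R·ω = 0.6000·1.2500 = 0.7500

v = 0.7500, ω = 1.2500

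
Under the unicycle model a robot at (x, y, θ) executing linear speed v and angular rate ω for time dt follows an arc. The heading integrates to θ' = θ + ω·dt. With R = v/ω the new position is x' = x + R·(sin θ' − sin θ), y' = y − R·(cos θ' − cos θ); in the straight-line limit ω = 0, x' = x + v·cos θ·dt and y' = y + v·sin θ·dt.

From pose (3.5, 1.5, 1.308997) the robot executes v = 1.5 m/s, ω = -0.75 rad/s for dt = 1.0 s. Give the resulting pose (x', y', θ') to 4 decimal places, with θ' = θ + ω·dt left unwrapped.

(4.3712, 2.6779, 0.5590)

θ' = 1.3090 + -0.75·1.0 = 0.5590
R = v/ω = 1.5/-0.75 = -2.0000
x' = 3.5 + -2.0000·(sin 0.5590 − sin 1.3090) = 4.3712
y' = 1.5 − -2.0000·(cos 0.5590 − cos 1.3090) = 2.6779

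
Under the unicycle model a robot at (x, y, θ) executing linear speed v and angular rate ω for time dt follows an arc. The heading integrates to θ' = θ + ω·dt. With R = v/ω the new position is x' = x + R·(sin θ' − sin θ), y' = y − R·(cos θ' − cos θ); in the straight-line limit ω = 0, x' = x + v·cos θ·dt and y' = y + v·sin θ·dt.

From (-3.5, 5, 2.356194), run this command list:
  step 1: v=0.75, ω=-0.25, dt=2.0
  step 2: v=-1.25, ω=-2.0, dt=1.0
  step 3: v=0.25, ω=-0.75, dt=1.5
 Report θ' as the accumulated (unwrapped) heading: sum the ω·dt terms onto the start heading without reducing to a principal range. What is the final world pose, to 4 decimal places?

(-4.6761, 5.2514, -1.2688)

step 1: θ'=1.8562 (R=-3.0000) → pose (-4.2573, 6.2767, 1.8562)
step 2: θ'=-0.1438 (R=0.6250) → pose (-4.9466, 5.4822, -0.1438)
step 3: θ'=-1.2688 (R=-0.3333) → pose (-4.6761, 5.2514, -1.2688)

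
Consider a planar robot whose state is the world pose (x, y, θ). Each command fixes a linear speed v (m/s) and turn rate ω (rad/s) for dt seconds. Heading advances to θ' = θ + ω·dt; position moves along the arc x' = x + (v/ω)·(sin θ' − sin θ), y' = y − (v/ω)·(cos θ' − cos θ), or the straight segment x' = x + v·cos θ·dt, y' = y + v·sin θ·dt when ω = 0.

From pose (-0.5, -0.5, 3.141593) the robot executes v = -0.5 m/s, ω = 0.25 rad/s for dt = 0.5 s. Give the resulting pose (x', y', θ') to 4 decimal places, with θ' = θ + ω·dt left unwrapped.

(-0.2507, -0.4844, 3.2666)

θ' = 3.1416 + 0.25·0.5 = 3.2666
R = v/ω = -0.5/0.25 = -2.0000
x' = -0.5 + -2.0000·(sin 3.2666 − sin 3.1416) = -0.2507
y' = -0.5 − -2.0000·(cos 3.2666 − cos 3.1416) = -0.4844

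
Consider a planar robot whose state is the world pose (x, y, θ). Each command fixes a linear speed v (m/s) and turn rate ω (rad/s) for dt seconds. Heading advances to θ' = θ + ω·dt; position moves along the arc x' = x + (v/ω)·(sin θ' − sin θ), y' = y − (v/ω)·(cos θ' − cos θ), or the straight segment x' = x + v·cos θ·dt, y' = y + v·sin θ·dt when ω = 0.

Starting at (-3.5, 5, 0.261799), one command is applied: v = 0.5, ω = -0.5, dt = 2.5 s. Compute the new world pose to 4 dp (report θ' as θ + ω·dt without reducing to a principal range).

θ' = 0.2618 + -0.5·2.5 = -0.9882
R = v/ω = 0.5/-0.5 = -1.0000
x' = -3.5 + -1.0000·(sin -0.9882 − sin 0.2618) = -2.4061
y' = 5 − -1.0000·(cos -0.9882 − cos 0.2618) = 4.5843

(-2.4061, 4.5843, -0.9882)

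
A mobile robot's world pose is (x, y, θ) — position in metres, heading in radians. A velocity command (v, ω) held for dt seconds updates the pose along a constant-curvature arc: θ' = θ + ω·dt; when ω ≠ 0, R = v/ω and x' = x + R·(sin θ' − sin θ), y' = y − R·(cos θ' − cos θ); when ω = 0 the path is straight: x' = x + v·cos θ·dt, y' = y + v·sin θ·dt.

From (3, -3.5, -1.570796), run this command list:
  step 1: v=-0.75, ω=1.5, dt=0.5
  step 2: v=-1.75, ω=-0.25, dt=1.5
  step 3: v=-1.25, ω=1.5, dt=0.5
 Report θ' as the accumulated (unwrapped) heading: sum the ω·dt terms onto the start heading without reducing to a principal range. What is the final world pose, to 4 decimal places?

(1.0580, -0.5050, -0.4458)

step 1: θ'=-0.8208 (R=-0.5000) → pose (2.8658, -3.1592, -0.8208)
step 2: θ'=-1.1958 (R=7.0000) → pose (1.4741, -0.9516, -1.1958)
step 3: θ'=-0.4458 (R=-0.8333) → pose (1.0580, -0.5050, -0.4458)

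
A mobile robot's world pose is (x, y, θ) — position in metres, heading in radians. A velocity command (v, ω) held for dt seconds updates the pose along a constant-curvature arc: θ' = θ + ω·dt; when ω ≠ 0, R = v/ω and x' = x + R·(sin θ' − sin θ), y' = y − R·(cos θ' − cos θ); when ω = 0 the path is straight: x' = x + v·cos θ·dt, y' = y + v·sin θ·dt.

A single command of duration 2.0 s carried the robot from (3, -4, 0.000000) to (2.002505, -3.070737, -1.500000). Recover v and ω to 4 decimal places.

v = -0.7500, ω = -0.7500

Δθ = -1.500000 − 0.000000 = -1.500000
ω = Δθ/dt = -1.500000/2.0 = -0.7500
R = Δx/(sin θ' − sin θ) = 1.0000
v = R·ω = 1.0000·-0.7500 = -0.7500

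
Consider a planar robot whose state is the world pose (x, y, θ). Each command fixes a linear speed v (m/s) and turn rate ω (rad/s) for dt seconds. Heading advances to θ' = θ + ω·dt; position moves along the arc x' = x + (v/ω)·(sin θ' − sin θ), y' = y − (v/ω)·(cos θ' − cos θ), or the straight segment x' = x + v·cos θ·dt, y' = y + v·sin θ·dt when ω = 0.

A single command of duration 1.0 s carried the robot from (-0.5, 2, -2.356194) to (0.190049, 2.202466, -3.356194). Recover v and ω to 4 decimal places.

v = -0.7500, ω = -1.0000

Δθ = -3.356194 − -2.356194 = -1.000000
ω = Δθ/dt = -1.000000/1.0 = -1.0000
R = Δx/(sin θ' − sin θ) = 0.7500
v = R·ω = 0.7500·-1.0000 = -0.7500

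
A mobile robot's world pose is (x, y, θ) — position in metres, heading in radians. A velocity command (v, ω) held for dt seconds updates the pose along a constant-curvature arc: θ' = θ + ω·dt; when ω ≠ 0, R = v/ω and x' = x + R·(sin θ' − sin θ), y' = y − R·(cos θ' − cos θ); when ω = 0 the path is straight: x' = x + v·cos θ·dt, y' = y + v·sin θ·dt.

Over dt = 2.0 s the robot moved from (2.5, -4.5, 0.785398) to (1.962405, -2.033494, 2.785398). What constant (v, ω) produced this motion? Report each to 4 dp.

Δθ = 2.785398 − 0.785398 = 2.000000
ω = Δθ/dt = 2.000000/2.0 = 1.0000
R = −Δy/(cos θ' − cos θ) = 1.5000
v = R·ω = 1.5000·1.0000 = 1.5000

v = 1.5000, ω = 1.0000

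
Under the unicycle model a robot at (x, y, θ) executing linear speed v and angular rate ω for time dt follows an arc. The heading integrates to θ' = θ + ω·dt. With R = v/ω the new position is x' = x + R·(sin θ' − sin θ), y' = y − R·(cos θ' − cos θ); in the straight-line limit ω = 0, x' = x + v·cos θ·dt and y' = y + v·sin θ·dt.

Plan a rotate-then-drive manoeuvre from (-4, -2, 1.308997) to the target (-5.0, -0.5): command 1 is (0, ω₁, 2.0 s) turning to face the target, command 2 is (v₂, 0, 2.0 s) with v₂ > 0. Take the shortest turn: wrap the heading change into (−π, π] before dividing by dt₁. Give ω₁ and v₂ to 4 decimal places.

heading to target = atan2(-0.5−-2, -5−-4) = 2.1588
Δθ = wrap(2.1588 − 1.3090) = 0.8498; ω₁ = Δθ/dt₁ = 0.4249
distance = √((-5−-4)² + (-0.5−-2)²) = 1.8028; v₂ = distance/dt₂ = 0.9014

ω₁ = 0.4249, v₂ = 0.9014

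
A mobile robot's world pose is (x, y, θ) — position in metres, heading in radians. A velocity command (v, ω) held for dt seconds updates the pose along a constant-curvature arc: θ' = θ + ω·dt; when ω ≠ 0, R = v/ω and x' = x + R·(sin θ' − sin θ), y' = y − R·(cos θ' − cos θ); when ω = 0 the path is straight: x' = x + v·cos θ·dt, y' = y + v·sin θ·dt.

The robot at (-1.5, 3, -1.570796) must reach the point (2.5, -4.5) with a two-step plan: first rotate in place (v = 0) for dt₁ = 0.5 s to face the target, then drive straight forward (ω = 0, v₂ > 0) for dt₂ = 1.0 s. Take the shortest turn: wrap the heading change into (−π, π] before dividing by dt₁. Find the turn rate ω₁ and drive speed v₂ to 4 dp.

ω₁ = 0.9799, v₂ = 8.5000

heading to target = atan2(-4.5−3, 2.5−-1.5) = -1.0808
Δθ = wrap(-1.0808 − -1.5708) = 0.4900; ω₁ = Δθ/dt₁ = 0.9799
distance = √((2.5−-1.5)² + (-4.5−3)²) = 8.5000; v₂ = distance/dt₂ = 8.5000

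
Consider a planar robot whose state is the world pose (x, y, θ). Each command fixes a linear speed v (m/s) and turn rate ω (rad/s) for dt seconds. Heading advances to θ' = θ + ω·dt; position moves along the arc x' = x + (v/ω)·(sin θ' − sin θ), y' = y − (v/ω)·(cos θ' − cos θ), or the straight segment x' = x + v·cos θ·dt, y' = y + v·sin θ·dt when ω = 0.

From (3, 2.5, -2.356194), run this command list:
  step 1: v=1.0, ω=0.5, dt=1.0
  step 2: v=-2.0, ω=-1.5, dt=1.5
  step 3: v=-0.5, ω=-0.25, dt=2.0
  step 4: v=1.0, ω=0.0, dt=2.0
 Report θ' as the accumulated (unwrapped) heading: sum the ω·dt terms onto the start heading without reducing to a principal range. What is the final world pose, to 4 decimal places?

step 1: θ'=-1.8562 (R=2.0000) → pose (2.4951, 1.6489, -1.8562)
step 2: θ'=-4.1062 (R=1.3333) → pose (4.8703, 2.0331, -4.1062)
step 3: θ'=-4.6062 (R=2.0000) → pose (5.2154, 1.1056, -4.6062)
step 4: θ'=-4.6062 (straight) → pose (5.0034, 3.0944, -4.6062)

(5.0034, 3.0944, -4.6062)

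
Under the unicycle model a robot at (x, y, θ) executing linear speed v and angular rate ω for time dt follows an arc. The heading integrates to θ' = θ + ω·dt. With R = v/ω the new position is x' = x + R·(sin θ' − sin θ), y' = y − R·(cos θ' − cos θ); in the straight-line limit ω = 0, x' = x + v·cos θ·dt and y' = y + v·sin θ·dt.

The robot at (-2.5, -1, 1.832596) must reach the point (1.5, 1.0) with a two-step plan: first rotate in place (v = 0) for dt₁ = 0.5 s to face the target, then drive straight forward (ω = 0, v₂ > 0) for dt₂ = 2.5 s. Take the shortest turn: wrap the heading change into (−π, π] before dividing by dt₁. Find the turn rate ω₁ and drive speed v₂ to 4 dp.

heading to target = atan2(1−-1, 1.5−-2.5) = 0.4636
Δθ = wrap(0.4636 − 1.8326) = -1.3689; ω₁ = Δθ/dt₁ = -2.7379
distance = √((1.5−-2.5)² + (1−-1)²) = 4.4721; v₂ = distance/dt₂ = 1.7889

ω₁ = -2.7379, v₂ = 1.7889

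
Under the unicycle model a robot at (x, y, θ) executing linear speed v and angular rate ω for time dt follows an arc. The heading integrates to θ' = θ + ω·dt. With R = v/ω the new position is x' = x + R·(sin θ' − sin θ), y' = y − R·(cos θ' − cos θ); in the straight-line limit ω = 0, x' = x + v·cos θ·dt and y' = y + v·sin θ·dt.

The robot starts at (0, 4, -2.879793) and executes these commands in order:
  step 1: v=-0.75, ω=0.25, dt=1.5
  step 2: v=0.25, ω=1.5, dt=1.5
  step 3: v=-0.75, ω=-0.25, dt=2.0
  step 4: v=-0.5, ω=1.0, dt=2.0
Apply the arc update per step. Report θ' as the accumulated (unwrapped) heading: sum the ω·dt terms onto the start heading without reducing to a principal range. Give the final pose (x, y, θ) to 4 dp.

step 1: θ'=-2.5048 (R=-3.0000) → pose (1.0074, 4.4858, -2.5048)
step 2: θ'=-0.2548 (R=0.1667) → pose (1.0645, 4.1905, -0.2548)
step 3: θ'=-0.7548 (R=3.0000) → pose (-0.2348, 4.9084, -0.7548)
step 4: θ'=1.2452 (R=-0.5000) → pose (-1.0511, 4.7041, 1.2452)

(-1.0511, 4.7041, 1.2452)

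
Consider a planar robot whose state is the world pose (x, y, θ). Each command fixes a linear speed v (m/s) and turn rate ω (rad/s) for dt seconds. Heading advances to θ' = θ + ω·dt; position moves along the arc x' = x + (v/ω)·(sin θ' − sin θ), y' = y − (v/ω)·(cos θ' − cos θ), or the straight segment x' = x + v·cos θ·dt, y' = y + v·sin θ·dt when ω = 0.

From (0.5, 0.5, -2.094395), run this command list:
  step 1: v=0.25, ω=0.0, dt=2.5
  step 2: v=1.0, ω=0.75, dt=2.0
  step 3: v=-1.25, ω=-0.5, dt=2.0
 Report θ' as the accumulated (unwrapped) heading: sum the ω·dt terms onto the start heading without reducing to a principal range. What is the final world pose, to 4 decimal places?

(-0.5038, 0.3176, -1.5944)

step 1: θ'=-2.0944 (straight) → pose (0.1875, -0.0413, -2.0944)
step 2: θ'=-0.5944 (R=1.3333) → pose (0.5955, -1.8126, -0.5944)
step 3: θ'=-1.5944 (R=2.5000) → pose (-0.5038, 0.3176, -1.5944)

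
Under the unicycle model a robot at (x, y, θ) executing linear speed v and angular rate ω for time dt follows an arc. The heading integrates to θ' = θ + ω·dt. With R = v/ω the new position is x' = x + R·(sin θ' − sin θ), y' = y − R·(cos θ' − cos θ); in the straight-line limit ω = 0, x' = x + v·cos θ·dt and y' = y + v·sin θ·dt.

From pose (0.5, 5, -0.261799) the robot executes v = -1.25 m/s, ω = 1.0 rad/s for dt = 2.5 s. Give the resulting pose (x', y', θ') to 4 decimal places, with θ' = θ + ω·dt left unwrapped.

θ' = -0.2618 + 1.0·2.5 = 2.2382
R = v/ω = -1.25/1.0 = -1.2500
x' = 0.5 + -1.2500·(sin 2.2382 − sin -0.2618) = -0.8053
y' = 5 − -1.2500·(cos 2.2382 − cos -0.2618) = 3.0189

(-0.8053, 3.0189, 2.2382)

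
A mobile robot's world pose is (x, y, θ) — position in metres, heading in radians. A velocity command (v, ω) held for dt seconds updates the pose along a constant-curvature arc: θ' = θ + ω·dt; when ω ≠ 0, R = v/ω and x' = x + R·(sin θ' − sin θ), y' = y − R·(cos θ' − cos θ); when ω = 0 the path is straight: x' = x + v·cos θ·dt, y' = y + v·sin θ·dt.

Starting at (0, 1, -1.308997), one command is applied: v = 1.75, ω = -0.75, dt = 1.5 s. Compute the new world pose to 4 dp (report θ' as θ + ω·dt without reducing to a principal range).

(-0.7371, -1.3771, -2.4340)

θ' = -1.3090 + -0.75·1.5 = -2.4340
R = v/ω = 1.75/-0.75 = -2.3333
x' = 0 + -2.3333·(sin -2.4340 − sin -1.3090) = -0.7371
y' = 1 − -2.3333·(cos -2.4340 − cos -1.3090) = -1.3771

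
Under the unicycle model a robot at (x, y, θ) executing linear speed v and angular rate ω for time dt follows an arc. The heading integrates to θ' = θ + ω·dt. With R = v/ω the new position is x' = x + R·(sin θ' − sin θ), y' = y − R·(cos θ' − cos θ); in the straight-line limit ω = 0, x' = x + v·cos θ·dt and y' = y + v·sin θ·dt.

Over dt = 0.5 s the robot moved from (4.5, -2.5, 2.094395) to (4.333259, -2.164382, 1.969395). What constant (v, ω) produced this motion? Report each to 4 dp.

v = 0.7500, ω = -0.2500

Δθ = 1.969395 − 2.094395 = -0.125000
ω = Δθ/dt = -0.125000/0.5 = -0.2500
R = −Δy/(cos θ' − cos θ) = -3.0000
v = R·ω = -3.0000·-0.2500 = 0.7500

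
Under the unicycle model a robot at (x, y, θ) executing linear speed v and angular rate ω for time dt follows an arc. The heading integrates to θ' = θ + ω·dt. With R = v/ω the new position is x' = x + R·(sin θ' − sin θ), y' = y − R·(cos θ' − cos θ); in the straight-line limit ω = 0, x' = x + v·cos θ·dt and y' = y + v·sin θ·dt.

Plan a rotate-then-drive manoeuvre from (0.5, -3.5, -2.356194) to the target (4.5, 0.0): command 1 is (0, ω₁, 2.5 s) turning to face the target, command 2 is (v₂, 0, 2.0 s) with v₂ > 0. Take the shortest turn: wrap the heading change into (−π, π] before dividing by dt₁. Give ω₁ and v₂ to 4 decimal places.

heading to target = atan2(0−-3.5, 4.5−0.5) = 0.7188
Δθ = wrap(0.7188 − -2.3562) = 3.0750; ω₁ = Δθ/dt₁ = 1.2300
distance = √((4.5−0.5)² + (0−-3.5)²) = 5.3151; v₂ = distance/dt₂ = 2.6575

ω₁ = 1.2300, v₂ = 2.6575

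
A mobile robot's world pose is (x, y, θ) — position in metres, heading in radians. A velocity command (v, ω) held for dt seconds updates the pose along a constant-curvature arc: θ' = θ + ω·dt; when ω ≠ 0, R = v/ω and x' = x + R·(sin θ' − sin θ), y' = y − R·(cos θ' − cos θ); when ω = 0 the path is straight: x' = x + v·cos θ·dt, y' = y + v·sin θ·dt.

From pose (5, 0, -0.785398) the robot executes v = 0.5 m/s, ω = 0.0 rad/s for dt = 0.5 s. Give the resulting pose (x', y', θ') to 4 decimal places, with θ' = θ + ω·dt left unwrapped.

(5.1768, -0.1768, -0.7854)

θ' = -0.7854 + 0.0·0.5 = -0.7854
ω = 0 → straight: x' = 5 + 0.5·cos(-0.7854)·0.5 = 5.1768
y' = 0 + 0.5·sin(-0.7854)·0.5 = -0.1768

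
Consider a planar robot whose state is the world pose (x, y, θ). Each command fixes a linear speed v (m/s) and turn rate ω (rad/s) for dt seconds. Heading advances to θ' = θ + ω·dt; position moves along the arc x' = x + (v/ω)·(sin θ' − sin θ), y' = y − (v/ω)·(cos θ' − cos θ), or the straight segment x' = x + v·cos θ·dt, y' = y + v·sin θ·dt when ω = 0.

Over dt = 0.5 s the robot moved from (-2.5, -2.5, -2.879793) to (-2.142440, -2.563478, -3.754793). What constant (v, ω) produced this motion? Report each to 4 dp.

Δθ = -3.754793 − -2.879793 = -0.875000
ω = Δθ/dt = -0.875000/0.5 = -1.7500
R = Δx/(sin θ' − sin θ) = 0.4286
v = R·ω = 0.4286·-1.7500 = -0.7500

v = -0.7500, ω = -1.7500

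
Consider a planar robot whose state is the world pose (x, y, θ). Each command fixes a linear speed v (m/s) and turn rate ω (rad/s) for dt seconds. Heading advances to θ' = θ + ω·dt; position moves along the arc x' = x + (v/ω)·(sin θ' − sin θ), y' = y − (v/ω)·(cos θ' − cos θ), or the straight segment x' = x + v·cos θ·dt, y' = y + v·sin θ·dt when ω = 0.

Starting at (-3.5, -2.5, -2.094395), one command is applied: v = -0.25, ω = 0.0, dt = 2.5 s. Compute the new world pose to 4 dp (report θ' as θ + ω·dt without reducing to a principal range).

θ' = -2.0944 + 0.0·2.5 = -2.0944
ω = 0 → straight: x' = -3.5 + -0.25·cos(-2.0944)·2.5 = -3.1875
y' = -2.5 + -0.25·sin(-2.0944)·2.5 = -1.9587

(-3.1875, -1.9587, -2.0944)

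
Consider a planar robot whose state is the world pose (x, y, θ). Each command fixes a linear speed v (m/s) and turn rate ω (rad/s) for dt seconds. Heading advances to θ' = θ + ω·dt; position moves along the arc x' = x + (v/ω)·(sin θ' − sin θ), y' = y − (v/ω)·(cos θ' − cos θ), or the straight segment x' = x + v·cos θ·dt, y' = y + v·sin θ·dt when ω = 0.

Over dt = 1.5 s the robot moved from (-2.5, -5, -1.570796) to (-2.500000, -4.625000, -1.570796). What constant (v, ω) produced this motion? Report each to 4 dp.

Δθ = -1.570796 − -1.570796 = 0.000000
ω = Δθ/dt = 0.000000/1.5 = 0.0000
ω = 0 → v = (Δx·cos θ + Δy·sin θ)/dt = -0.2500

v = -0.2500, ω = 0.0000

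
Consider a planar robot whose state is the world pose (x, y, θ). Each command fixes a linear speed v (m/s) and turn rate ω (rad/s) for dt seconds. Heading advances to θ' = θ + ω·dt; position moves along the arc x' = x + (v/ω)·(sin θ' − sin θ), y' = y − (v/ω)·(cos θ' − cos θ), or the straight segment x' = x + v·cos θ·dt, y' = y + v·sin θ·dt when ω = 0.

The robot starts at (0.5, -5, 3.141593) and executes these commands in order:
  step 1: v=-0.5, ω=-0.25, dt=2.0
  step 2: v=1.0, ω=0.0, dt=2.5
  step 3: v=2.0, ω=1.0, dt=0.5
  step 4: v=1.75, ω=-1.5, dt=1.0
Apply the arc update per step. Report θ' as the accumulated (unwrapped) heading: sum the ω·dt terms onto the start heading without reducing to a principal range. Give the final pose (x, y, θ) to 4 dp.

step 1: θ'=2.6416 (R=2.0000) → pose (1.4589, -5.2448, 2.6416)
step 2: θ'=2.6416 (straight) → pose (-0.7351, -4.0463, 2.6416)
step 3: θ'=3.1416 (R=2.0000) → pose (-1.6940, -3.8014, 3.1416)
step 4: θ'=1.6416 (R=-1.1667) → pose (-2.8577, -2.7173, 1.6416)

(-2.8577, -2.7173, 1.6416)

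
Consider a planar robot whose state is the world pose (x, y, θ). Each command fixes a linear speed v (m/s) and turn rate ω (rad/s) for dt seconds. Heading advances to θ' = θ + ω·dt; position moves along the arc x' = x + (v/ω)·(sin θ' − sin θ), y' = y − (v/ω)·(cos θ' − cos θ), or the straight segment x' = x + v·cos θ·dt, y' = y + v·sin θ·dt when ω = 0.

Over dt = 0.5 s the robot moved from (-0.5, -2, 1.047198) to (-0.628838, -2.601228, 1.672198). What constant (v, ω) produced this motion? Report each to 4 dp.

v = -1.2500, ω = 1.2500

Δθ = 1.672198 − 1.047198 = 0.625000
ω = Δθ/dt = 0.625000/0.5 = 1.2500
R = −Δy/(cos θ' − cos θ) = -1.0000
v = R·ω = -1.0000·1.2500 = -1.2500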